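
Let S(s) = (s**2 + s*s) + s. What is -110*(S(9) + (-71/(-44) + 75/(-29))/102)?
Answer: -6545515/348 ≈ -18809.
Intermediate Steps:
S(s) = s + 2*s**2 (S(s) = (s**2 + s**2) + s = 2*s**2 + s = s + 2*s**2)
-110*(S(9) + (-71/(-44) + 75/(-29))/102) = -110*(9*(1 + 2*9) + (-71/(-44) + 75/(-29))/102) = -110*(9*(1 + 18) + (-71*(-1/44) + 75*(-1/29))*(1/102)) = -110*(9*19 + (71/44 - 75/29)*(1/102)) = -110*(171 - 1241/1276*1/102) = -110*(171 - 73/7656) = -110*1309103/7656 = -6545515/348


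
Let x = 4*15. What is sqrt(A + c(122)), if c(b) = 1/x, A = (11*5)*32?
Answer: sqrt(1584015)/30 ≈ 41.953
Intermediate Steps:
x = 60
A = 1760 (A = 55*32 = 1760)
c(b) = 1/60
sqrt(A + c(122)) = sqrt(1760 + 1/60) = sqrt(105601/60) = sqrt(1584015)/30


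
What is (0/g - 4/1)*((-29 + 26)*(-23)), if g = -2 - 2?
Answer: -276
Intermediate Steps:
g = -4
(0/g - 4/1)*((-29 + 26)*(-23)) = (0/(-4) - 4/1)*((-29 + 26)*(-23)) = (0*(-¼) - 4*1)*(-3*(-23)) = (0 - 4)*69 = -4*69 = -276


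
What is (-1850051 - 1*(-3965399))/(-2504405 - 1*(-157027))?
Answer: -1057674/1173689 ≈ -0.90115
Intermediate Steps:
(-1850051 - 1*(-3965399))/(-2504405 - 1*(-157027)) = (-1850051 + 3965399)/(-2504405 + 157027) = 2115348/(-2347378) = 2115348*(-1/2347378) = -1057674/1173689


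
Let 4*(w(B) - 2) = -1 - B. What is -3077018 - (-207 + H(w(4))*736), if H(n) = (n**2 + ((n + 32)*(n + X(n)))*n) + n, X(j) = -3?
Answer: -6074203/2 ≈ -3.0371e+6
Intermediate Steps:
w(B) = 7/4 - B/4 (w(B) = 2 + (-1 - B)/4 = 2 + (-1/4 - B/4) = 7/4 - B/4)
H(n) = n + n**2 + n*(-3 + n)*(32 + n) (H(n) = (n**2 + ((n + 32)*(n - 3))*n) + n = (n**2 + ((32 + n)*(-3 + n))*n) + n = (n**2 + ((-3 + n)*(32 + n))*n) + n = (n**2 + n*(-3 + n)*(32 + n)) + n = n + n**2 + n*(-3 + n)*(32 + n))
-3077018 - (-207 + H(w(4))*736) = -3077018 - (-207 + ((7/4 - 1/4*4)*(-95 + (7/4 - 1/4*4)**2 + 30*(7/4 - 1/4*4)))*736) = -3077018 - (-207 + ((7/4 - 1)*(-95 + (7/4 - 1)**2 + 30*(7/4 - 1)))*736) = -3077018 - (-207 + (3*(-95 + (3/4)**2 + 30*(3/4))/4)*736) = -3077018 - (-207 + (3*(-95 + 9/16 + 45/2)/4)*736) = -3077018 - (-207 + ((3/4)*(-1151/16))*736) = -3077018 - (-207 - 3453/64*736) = -3077018 - (-207 - 79419/2) = -3077018 - 1*(-79833/2) = -3077018 + 79833/2 = -6074203/2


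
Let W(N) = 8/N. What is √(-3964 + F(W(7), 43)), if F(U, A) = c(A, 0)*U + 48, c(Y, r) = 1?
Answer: 2*I*√47957/7 ≈ 62.569*I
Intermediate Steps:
F(U, A) = 48 + U (F(U, A) = 1*U + 48 = U + 48 = 48 + U)
√(-3964 + F(W(7), 43)) = √(-3964 + (48 + 8/7)) = √(-3964 + 344/7) = √(-27404/7) = 2*I*√47957/7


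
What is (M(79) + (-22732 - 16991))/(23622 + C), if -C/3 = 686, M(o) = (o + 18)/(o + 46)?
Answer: -2482639/1347750 ≈ -1.8421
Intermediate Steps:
M(o) = (18 + o)/(46 + o)
C = -2058 (C = -3*686 = -2058)
(M(79) + (-22732 - 16991))/(23622 + C) = ((18 + 79)/(46 + 79) + (-22732 - 16991))/(23622 - 2058) = (97/125 - 39723)/21564 = ((1/125)*97 - 39723)*(1/21564) = (97/125 - 39723)*(1/21564) = -4965278/125*1/21564 = -2482639/1347750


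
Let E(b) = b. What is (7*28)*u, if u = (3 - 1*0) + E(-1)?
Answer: 392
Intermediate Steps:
u = 2 (u = (3 - 1*0) - 1 = (3 + 0) - 1 = 3 - 1 = 2)
(7*28)*u = (7*28)*2 = 196*2 = 392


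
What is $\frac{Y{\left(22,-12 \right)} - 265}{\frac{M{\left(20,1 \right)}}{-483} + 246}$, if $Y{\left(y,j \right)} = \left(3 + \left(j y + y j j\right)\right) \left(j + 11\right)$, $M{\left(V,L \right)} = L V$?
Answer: $- \frac{766038}{59399} \approx -12.896$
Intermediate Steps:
$Y{\left(y,j \right)} = \left(11 + j\right) \left(3 + j y + y j^{2}\right)$ ($Y{\left(y,j \right)} = \left(3 + \left(j y + j y j\right)\right) \left(11 + j\right) = \left(3 + \left(j y + y j^{2}\right)\right) \left(11 + j\right) = \left(3 + j y + y j^{2}\right) \left(11 + j\right) = \left(11 + j\right) \left(3 + j y + y j^{2}\right)$)
$\frac{Y{\left(22,-12 \right)} - 265}{\frac{M{\left(20,1 \right)}}{-483} + 246} = \frac{\left(33 + 3 \left(-12\right) + 22 \left(-12\right)^{3} + 11 \left(-12\right) 22 + 12 \cdot 22 \left(-12\right)^{2}\right) - 265}{\frac{1 \cdot 20}{-483} + 246} = \frac{\left(33 - 36 + 22 \left(-1728\right) - 2904 + 12 \cdot 22 \cdot 144\right) - 265}{20 \left(- \frac{1}{483}\right) + 246} = \frac{\left(33 - 36 - 38016 - 2904 + 38016\right) - 265}{- \frac{20}{483} + 246} = \frac{-2907 - 265}{\frac{118798}{483}} = \left(-3172\right) \frac{483}{118798} = - \frac{766038}{59399}$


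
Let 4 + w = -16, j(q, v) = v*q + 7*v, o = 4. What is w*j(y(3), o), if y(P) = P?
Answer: -800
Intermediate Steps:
j(q, v) = 7*v + q*v (j(q, v) = q*v + 7*v = 7*v + q*v)
w = -20 (w = -4 - 16 = -20)
w*j(y(3), o) = -80*(7 + 3) = -80*10 = -20*40 = -800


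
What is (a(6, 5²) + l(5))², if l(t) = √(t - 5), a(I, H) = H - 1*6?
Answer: 361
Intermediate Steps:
a(I, H) = -6 + H (a(I, H) = H - 6 = -6 + H)
l(t) = √(-5 + t)
(a(6, 5²) + l(5))² = ((-6 + 5²) + √(-5 + 5))² = ((-6 + 25) + √0)² = (19 + 0)² = 19² = 361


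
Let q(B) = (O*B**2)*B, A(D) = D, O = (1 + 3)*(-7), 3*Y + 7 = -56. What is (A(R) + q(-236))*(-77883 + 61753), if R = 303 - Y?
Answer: -5936477005960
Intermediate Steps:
Y = -21 (Y = -7/3 + (1/3)*(-56) = -7/3 - 56/3 = -21)
O = -28 (O = 4*(-7) = -28)
R = 324 (R = 303 - 1*(-21) = 303 + 21 = 324)
q(B) = -28*B**3 (q(B) = (-28*B**2)*B = -28*B**3)
(A(R) + q(-236))*(-77883 + 61753) = (324 - 28*(-236)**3)*(-77883 + 61753) = (324 - 28*(-13144256))*(-16130) = (324 + 368039168)*(-16130) = 368039492*(-16130) = -5936477005960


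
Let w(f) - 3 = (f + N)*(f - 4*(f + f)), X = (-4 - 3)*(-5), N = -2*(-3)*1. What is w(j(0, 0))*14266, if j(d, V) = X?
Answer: -143259172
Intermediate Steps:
N = 6 (N = 6*1 = 6)
X = 35 (X = -7*(-5) = 35)
j(d, V) = 35
w(f) = 3 - 7*f*(6 + f) (w(f) = 3 + (f + 6)*(f - 4*(f + f)) = 3 + (6 + f)*(f - 8*f) = 3 + (6 + f)*(-7*f) = 3 - 7*f*(6 + f))
w(j(0, 0))*14266 = (3 - 42*35 - 7*35**2)*14266 = (3 - 1470 - 7*1225)*14266 = (3 - 1470 - 8575)*14266 = -10042*14266 = -143259172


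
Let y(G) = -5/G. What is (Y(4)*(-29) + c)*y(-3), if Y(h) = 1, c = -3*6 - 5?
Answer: -260/3 ≈ -86.667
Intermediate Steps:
c = -23 (c = -18 - 5 = -23)
(Y(4)*(-29) + c)*y(-3) = (1*(-29) - 23)*(-5/(-3)) = (-29 - 23)*(-5*(-⅓)) = -52*5/3 = -260/3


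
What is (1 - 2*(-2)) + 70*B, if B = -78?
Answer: -5455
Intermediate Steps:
(1 - 2*(-2)) + 70*B = (1 - 2*(-2)) + 70*(-78) = (1 + 4) - 5460 = 5 - 5460 = -5455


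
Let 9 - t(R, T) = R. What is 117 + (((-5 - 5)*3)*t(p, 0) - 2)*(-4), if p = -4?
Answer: 1685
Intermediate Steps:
t(R, T) = 9 - R
117 + (((-5 - 5)*3)*t(p, 0) - 2)*(-4) = 117 + (((-5 - 5)*3)*(9 - 1*(-4)) - 2)*(-4) = 117 + ((-10*3)*(9 + 4) - 2)*(-4) = 117 + (-30*13 - 2)*(-4) = 117 + (-390 - 2)*(-4) = 117 - 392*(-4) = 117 + 1568 = 1685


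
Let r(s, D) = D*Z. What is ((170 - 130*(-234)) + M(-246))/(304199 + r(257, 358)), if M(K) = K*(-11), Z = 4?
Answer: 33296/305631 ≈ 0.10894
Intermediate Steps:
r(s, D) = 4*D (r(s, D) = D*4 = 4*D)
M(K) = -11*K
((170 - 130*(-234)) + M(-246))/(304199 + r(257, 358)) = ((170 - 130*(-234)) - 11*(-246))/(304199 + 4*358) = ((170 + 30420) + 2706)/(304199 + 1432) = (30590 + 2706)/305631 = 33296*(1/305631) = 33296/305631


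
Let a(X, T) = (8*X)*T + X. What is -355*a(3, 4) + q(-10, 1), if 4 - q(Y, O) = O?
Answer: -35142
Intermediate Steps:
q(Y, O) = 4 - O
a(X, T) = X + 8*T*X (a(X, T) = 8*T*X + X = X + 8*T*X)
-355*a(3, 4) + q(-10, 1) = -1065*(1 + 8*4) + (4 - 1*1) = -1065*(1 + 32) + (4 - 1) = -1065*33 + 3 = -355*99 + 3 = -35145 + 3 = -35142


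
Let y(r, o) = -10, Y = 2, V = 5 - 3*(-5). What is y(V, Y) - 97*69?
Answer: -6703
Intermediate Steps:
V = 20 (V = 5 + 15 = 20)
y(V, Y) - 97*69 = -10 - 97*69 = -10 - 6693 = -6703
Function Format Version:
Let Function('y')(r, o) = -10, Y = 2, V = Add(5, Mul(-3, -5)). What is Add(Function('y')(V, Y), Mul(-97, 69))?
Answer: -6703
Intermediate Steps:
V = 20 (V = Add(5, 15) = 20)
Add(Function('y')(V, Y), Mul(-97, 69)) = Add(-10, Mul(-97, 69)) = Add(-10, -6693) = -6703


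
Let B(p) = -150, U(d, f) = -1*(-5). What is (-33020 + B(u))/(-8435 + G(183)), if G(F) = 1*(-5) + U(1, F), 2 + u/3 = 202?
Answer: 6634/1687 ≈ 3.9324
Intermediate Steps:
u = 600 (u = -6 + 3*202 = -6 + 606 = 600)
U(d, f) = 5
G(F) = 0 (G(F) = 1*(-5) + 5 = -5 + 5 = 0)
(-33020 + B(u))/(-8435 + G(183)) = (-33020 - 150)/(-8435 + 0) = -33170/(-8435) = -33170*(-1/8435) = 6634/1687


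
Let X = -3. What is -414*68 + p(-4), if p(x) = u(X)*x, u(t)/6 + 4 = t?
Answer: -27984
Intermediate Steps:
u(t) = -24 + 6*t
p(x) = -42*x (p(x) = (-24 + 6*(-3))*x = (-24 - 18)*x = -42*x)
-414*68 + p(-4) = -414*68 - 42*(-4) = -28152 + 168 = -27984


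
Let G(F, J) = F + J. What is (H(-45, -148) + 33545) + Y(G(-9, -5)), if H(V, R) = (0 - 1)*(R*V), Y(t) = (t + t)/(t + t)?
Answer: 26886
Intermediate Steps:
Y(t) = 1 (Y(t) = (2*t)/((2*t)) = (2*t)*(1/(2*t)) = 1)
H(V, R) = -R*V
(H(-45, -148) + 33545) + Y(G(-9, -5)) = (-1*(-148)*(-45) + 33545) + 1 = (-6660 + 33545) + 1 = 26885 + 1 = 26886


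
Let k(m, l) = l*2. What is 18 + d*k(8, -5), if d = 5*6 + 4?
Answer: -322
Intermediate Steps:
d = 34 (d = 30 + 4 = 34)
k(m, l) = 2*l
18 + d*k(8, -5) = 18 + 34*(2*(-5)) = 18 + 34*(-10) = 18 - 340 = -322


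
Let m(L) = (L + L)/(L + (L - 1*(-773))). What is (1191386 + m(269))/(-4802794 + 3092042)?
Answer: -48809612/70087371 ≈ -0.69641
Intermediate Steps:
m(L) = 2*L/(773 + 2*L) (m(L) = (2*L)/(L + (L + 773)) = (2*L)/(L + (773 + L)) = (2*L)/(773 + 2*L) = 2*L/(773 + 2*L))
(1191386 + m(269))/(-4802794 + 3092042) = (1191386 + 2*269/(773 + 2*269))/(-4802794 + 3092042) = (1191386 + 2*269/(773 + 538))/(-1710752) = (1191386 + 2*269/1311)*(-1/1710752) = (1191386 + 2*269*(1/1311))*(-1/1710752) = (1191386 + 538/1311)*(-1/1710752) = (1561907584/1311)*(-1/1710752) = -48809612/70087371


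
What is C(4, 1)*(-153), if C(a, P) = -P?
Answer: 153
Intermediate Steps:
C(4, 1)*(-153) = -1*1*(-153) = -1*(-153) = 153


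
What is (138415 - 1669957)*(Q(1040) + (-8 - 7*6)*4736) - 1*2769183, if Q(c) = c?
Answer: 361073572737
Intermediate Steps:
(138415 - 1669957)*(Q(1040) + (-8 - 7*6)*4736) - 1*2769183 = (138415 - 1669957)*(1040 + (-8 - 7*6)*4736) - 1*2769183 = -1531542*(1040 + (-8 - 42)*4736) - 2769183 = -1531542*(1040 - 50*4736) - 2769183 = -1531542*(1040 - 236800) - 2769183 = -1531542*(-235760) - 2769183 = 361076341920 - 2769183 = 361073572737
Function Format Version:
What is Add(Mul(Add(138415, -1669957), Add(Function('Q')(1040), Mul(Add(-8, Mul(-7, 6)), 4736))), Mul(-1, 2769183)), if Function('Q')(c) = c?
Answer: 361073572737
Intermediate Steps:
Add(Mul(Add(138415, -1669957), Add(Function('Q')(1040), Mul(Add(-8, Mul(-7, 6)), 4736))), Mul(-1, 2769183)) = Add(Mul(Add(138415, -1669957), Add(1040, Mul(Add(-8, Mul(-7, 6)), 4736))), Mul(-1, 2769183)) = Add(Mul(-1531542, Add(1040, Mul(Add(-8, -42), 4736))), -2769183) = Add(Mul(-1531542, Add(1040, Mul(-50, 4736))), -2769183) = Add(Mul(-1531542, Add(1040, -236800)), -2769183) = Add(Mul(-1531542, -235760), -2769183) = Add(361076341920, -2769183) = 361073572737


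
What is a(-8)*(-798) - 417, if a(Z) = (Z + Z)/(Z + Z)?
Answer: -1215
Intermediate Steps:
a(Z) = 1 (a(Z) = (2*Z)/((2*Z)) = (2*Z)*(1/(2*Z)) = 1)
a(-8)*(-798) - 417 = 1*(-798) - 417 = -798 - 417 = -1215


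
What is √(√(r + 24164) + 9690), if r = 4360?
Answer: √(9690 + 2*√7131) ≈ 99.292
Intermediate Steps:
√(√(r + 24164) + 9690) = √(√(4360 + 24164) + 9690) = √(√28524 + 9690) = √(2*√7131 + 9690) = √(9690 + 2*√7131)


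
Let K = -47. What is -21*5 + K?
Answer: -152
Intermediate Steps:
-21*5 + K = -21*5 - 47 = -105 - 47 = -152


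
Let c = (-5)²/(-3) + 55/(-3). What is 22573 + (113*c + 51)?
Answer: 58832/3 ≈ 19611.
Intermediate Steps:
c = -80/3 (c = 25*(-⅓) + 55*(-⅓) = -25/3 - 55/3 = -80/3 ≈ -26.667)
22573 + (113*c + 51) = 22573 + (113*(-80/3) + 51) = 22573 + (-9040/3 + 51) = 22573 - 8887/3 = 58832/3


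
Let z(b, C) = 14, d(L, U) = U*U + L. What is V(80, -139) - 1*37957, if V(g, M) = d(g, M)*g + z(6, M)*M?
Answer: 1512177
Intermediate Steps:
d(L, U) = L + U² (d(L, U) = U² + L = L + U²)
V(g, M) = 14*M + g*(g + M²) (V(g, M) = (g + M²)*g + 14*M = g*(g + M²) + 14*M = 14*M + g*(g + M²))
V(80, -139) - 1*37957 = (14*(-139) + 80*(80 + (-139)²)) - 1*37957 = (-1946 + 80*(80 + 19321)) - 37957 = (-1946 + 80*19401) - 37957 = (-1946 + 1552080) - 37957 = 1550134 - 37957 = 1512177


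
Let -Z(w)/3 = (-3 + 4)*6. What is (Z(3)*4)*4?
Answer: -288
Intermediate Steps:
Z(w) = -18 (Z(w) = -3*(-3 + 4)*6 = -3*6 = -18)
(Z(3)*4)*4 = -18*4*4 = -72*4 = -288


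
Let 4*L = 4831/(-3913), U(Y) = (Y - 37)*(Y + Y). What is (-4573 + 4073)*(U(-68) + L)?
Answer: -27938216125/3913 ≈ -7.1398e+6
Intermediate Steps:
U(Y) = 2*Y*(-37 + Y) (U(Y) = (-37 + Y)*(2*Y) = 2*Y*(-37 + Y))
L = -4831/15652 (L = (4831/(-3913))/4 = (4831*(-1/3913))/4 = (1/4)*(-4831/3913) = -4831/15652 ≈ -0.30865)
(-4573 + 4073)*(U(-68) + L) = (-4573 + 4073)*(2*(-68)*(-37 - 68) - 4831/15652) = -500*(2*(-68)*(-105) - 4831/15652) = -500*(14280 - 4831/15652) = -500*223505729/15652 = -27938216125/3913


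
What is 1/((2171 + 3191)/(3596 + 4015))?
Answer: 7611/5362 ≈ 1.4194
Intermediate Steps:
1/((2171 + 3191)/(3596 + 4015)) = 1/(5362/7611) = 7611/5362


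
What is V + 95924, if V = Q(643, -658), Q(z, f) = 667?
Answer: 96591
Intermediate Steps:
V = 667
V + 95924 = 667 + 95924 = 96591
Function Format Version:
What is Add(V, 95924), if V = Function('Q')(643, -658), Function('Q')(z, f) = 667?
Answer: 96591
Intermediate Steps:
V = 667
Add(V, 95924) = Add(667, 95924) = 96591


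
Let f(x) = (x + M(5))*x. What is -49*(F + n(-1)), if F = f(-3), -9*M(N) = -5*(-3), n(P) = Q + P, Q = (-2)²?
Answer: -833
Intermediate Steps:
Q = 4
n(P) = 4 + P
M(N) = -5/3 (M(N) = -(-5)*(-3)/9 = -⅑*15 = -5/3)
f(x) = x*(-5/3 + x) (f(x) = (x - 5/3)*x = (-5/3 + x)*x = x*(-5/3 + x))
F = 14 (F = (⅓)*(-3)*(-5 + 3*(-3)) = (⅓)*(-3)*(-5 - 9) = (⅓)*(-3)*(-14) = 14)
-49*(F + n(-1)) = -49*(14 + (4 - 1)) = -49*(14 + 3) = -49*17 = -833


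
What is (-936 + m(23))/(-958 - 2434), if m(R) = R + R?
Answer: 445/1696 ≈ 0.26238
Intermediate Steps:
m(R) = 2*R
(-936 + m(23))/(-958 - 2434) = (-936 + 2*23)/(-958 - 2434) = (-936 + 46)/(-3392) = -890*(-1/3392) = 445/1696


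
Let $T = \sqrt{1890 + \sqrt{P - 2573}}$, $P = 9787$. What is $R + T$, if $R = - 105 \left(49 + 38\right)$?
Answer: $-9135 + \sqrt{1890 + \sqrt{7214}} \approx -9090.6$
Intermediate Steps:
$R = -9135$ ($R = \left(-105\right) 87 = -9135$)
$T = \sqrt{1890 + \sqrt{7214}}$ ($T = \sqrt{1890 + \sqrt{9787 - 2573}} = \sqrt{1890 + \sqrt{7214}} \approx 44.44$)
$R + T = -9135 + \sqrt{1890 + \sqrt{7214}}$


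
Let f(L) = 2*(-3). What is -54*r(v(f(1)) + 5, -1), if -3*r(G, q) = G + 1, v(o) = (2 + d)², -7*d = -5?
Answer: 11790/49 ≈ 240.61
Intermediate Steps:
f(L) = -6
d = 5/7 (d = -⅐*(-5) = 5/7 ≈ 0.71429)
v(o) = 361/49 (v(o) = (2 + 5/7)² = (19/7)² = 361/49)
r(G, q) = -⅓ - G/3 (r(G, q) = -(G + 1)/3 = -(1 + G)/3 = -⅓ - G/3)
-54*r(v(f(1)) + 5, -1) = -54*(-⅓ - (361/49 + 5)/3) = -54*(-⅓ - ⅓*606/49) = -54*(-⅓ - 202/49) = -54*(-655/147) = 11790/49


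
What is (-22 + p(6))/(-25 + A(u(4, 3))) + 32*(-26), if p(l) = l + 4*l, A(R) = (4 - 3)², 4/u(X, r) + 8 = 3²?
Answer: -2497/3 ≈ -832.33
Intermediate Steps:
u(X, r) = 4 (u(X, r) = 4/(-8 + 3²) = 4/(-8 + 9) = 4/1 = 4*1 = 4)
A(R) = 1 (A(R) = 1² = 1)
p(l) = 5*l
(-22 + p(6))/(-25 + A(u(4, 3))) + 32*(-26) = (-22 + 5*6)/(-25 + 1) + 32*(-26) = (-22 + 30)/(-24) - 832 = 8*(-1/24) - 832 = -⅓ - 832 = -2497/3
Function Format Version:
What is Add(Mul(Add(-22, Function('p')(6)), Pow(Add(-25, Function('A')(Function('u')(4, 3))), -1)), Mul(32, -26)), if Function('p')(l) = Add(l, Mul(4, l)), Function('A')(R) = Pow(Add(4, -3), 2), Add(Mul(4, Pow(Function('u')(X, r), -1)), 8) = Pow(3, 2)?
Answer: Rational(-2497, 3) ≈ -832.33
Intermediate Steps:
Function('u')(X, r) = 4 (Function('u')(X, r) = Mul(4, Pow(Add(-8, Pow(3, 2)), -1)) = Mul(4, Pow(Add(-8, 9), -1)) = Mul(4, Pow(1, -1)) = Mul(4, 1) = 4)
Function('A')(R) = 1 (Function('A')(R) = Pow(1, 2) = 1)
Function('p')(l) = Mul(5, l)
Add(Mul(Add(-22, Function('p')(6)), Pow(Add(-25, Function('A')(Function('u')(4, 3))), -1)), Mul(32, -26)) = Add(Mul(Add(-22, Mul(5, 6)), Pow(Add(-25, 1), -1)), Mul(32, -26)) = Add(Mul(Add(-22, 30), Pow(-24, -1)), -832) = Add(Mul(8, Rational(-1, 24)), -832) = Add(Rational(-1, 3), -832) = Rational(-2497, 3)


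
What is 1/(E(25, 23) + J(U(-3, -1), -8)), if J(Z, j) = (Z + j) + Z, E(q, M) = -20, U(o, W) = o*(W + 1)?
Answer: -1/28 ≈ -0.035714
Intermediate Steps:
U(o, W) = o*(1 + W)
J(Z, j) = j + 2*Z
1/(E(25, 23) + J(U(-3, -1), -8)) = 1/(-20 + (-8 + 2*(-3*(1 - 1)))) = 1/(-20 + (-8 + 2*(-3*0))) = 1/(-20 + (-8 + 2*0)) = 1/(-20 + (-8 + 0)) = 1/(-20 - 8) = 1/(-28) = -1/28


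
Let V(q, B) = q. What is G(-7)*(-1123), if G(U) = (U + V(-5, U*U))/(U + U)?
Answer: -6738/7 ≈ -962.57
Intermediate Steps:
G(U) = (-5 + U)/(2*U) (G(U) = (U - 5)/(U + U) = (-5 + U)/((2*U)) = (-5 + U)*(1/(2*U)) = (-5 + U)/(2*U))
G(-7)*(-1123) = ((½)*(-5 - 7)/(-7))*(-1123) = ((½)*(-⅐)*(-12))*(-1123) = (6/7)*(-1123) = -6738/7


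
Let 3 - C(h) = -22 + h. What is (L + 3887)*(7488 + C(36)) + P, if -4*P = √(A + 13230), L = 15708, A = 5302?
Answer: 146511815 - √4633/2 ≈ 1.4651e+8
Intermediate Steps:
C(h) = 25 - h (C(h) = 3 - (-22 + h) = 3 + (22 - h) = 25 - h)
P = -√4633/2 (P = -√(5302 + 13230)/4 = -√4633/2 ≈ -34.033)
(L + 3887)*(7488 + C(36)) + P = (15708 + 3887)*(7488 + (25 - 1*36)) - √4633/2 = 19595*(7488 + (25 - 36)) - √4633/2 = 19595*(7488 - 11) - √4633/2 = 19595*7477 - √4633/2 = 146511815 - √4633/2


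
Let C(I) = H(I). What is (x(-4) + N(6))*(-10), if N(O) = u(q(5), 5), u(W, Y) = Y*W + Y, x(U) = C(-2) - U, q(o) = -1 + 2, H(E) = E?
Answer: -120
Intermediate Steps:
C(I) = I
q(o) = 1
x(U) = -2 - U
u(W, Y) = Y + W*Y (u(W, Y) = W*Y + Y = Y + W*Y)
N(O) = 10 (N(O) = 5*(1 + 1) = 5*2 = 10)
(x(-4) + N(6))*(-10) = ((-2 - 1*(-4)) + 10)*(-10) = ((-2 + 4) + 10)*(-10) = (2 + 10)*(-10) = 12*(-10) = -120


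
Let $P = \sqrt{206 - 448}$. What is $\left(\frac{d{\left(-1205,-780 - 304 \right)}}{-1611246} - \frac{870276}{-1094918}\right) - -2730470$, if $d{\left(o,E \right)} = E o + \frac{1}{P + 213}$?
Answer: $\frac{9986832539059138106551}{3657550750258314} + \frac{11 i \sqrt{2}}{73490541306} \approx 2.7305 \cdot 10^{6} + 2.1168 \cdot 10^{-10} i$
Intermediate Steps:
$P = 11 i \sqrt{2}$ ($P = \sqrt{-242} = 11 i \sqrt{2} \approx 15.556 i$)
$d{\left(o,E \right)} = \frac{1}{213 + 11 i \sqrt{2}} + E o$ ($d{\left(o,E \right)} = E o + \frac{1}{11 i \sqrt{2} + 213} = E o + \frac{1}{213 + 11 i \sqrt{2}} = \frac{1}{213 + 11 i \sqrt{2}} + E o$)
$\left(\frac{d{\left(-1205,-780 - 304 \right)}}{-1611246} - \frac{870276}{-1094918}\right) - -2730470 = \left(\frac{\frac{213}{45611} + \left(-780 - 304\right) \left(-1205\right) - \frac{11 i \sqrt{2}}{45611}}{-1611246} - \frac{870276}{-1094918}\right) - -2730470 = \left(\left(\frac{213}{45611} - -1306220 - \frac{11 i \sqrt{2}}{45611}\right) \left(- \frac{1}{1611246}\right) - - \frac{39558}{49769}\right) + 2730470 = \left(\left(\frac{213}{45611} + 1306220 - \frac{11 i \sqrt{2}}{45611}\right) \left(- \frac{1}{1611246}\right) + \frac{39558}{49769}\right) + 2730470 = \left(\left(\frac{59578000633}{45611} - \frac{11 i \sqrt{2}}{45611}\right) \left(- \frac{1}{1611246}\right) + \frac{39558}{49769}\right) + 2730470 = \left(\left(- \frac{59578000633}{73490541306} + \frac{11 i \sqrt{2}}{73490541306}\right) + \frac{39558}{49769}\right) + 2730470 = \left(- \frac{57998680521029}{3657550750258314} + \frac{11 i \sqrt{2}}{73490541306}\right) + 2730470 = \frac{9986832539059138106551}{3657550750258314} + \frac{11 i \sqrt{2}}{73490541306}$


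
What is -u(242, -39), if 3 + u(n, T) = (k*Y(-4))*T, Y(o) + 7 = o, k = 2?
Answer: -855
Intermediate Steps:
Y(o) = -7 + o
u(n, T) = -3 - 22*T (u(n, T) = -3 + (2*(-7 - 4))*T = -3 + (2*(-11))*T = -3 - 22*T)
-u(242, -39) = -(-3 - 22*(-39)) = -(-3 + 858) = -1*855 = -855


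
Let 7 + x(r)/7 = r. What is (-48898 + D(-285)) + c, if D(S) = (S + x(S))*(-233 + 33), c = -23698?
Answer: 393204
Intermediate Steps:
x(r) = -49 + 7*r
D(S) = 9800 - 1600*S (D(S) = (S + (-49 + 7*S))*(-233 + 33) = (-49 + 8*S)*(-200) = 9800 - 1600*S)
(-48898 + D(-285)) + c = (-48898 + (9800 - 1600*(-285))) - 23698 = (-48898 + (9800 + 456000)) - 23698 = (-48898 + 465800) - 23698 = 416902 - 23698 = 393204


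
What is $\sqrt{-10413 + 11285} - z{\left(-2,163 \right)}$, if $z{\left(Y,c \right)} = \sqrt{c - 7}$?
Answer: $- 2 \sqrt{39} + 2 \sqrt{218} \approx 17.04$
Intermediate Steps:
$z{\left(Y,c \right)} = \sqrt{-7 + c}$
$\sqrt{-10413 + 11285} - z{\left(-2,163 \right)} = \sqrt{-10413 + 11285} - \sqrt{-7 + 163} = \sqrt{872} - \sqrt{156} = 2 \sqrt{218} - 2 \sqrt{39} = - 2 \sqrt{39} + 2 \sqrt{218}$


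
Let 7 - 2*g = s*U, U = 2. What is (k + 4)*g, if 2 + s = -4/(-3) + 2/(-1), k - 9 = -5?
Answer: 148/3 ≈ 49.333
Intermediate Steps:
k = 4 (k = 9 - 5 = 4)
s = -8/3 (s = -2 + (-4/(-3) + 2/(-1)) = -2 + (-4*(-1/3) + 2*(-1)) = -2 + (4/3 - 2) = -2 - 2/3 = -8/3 ≈ -2.6667)
g = 37/6 (g = 7/2 - (-4)*2/3 = 7/2 - 1/2*(-16/3) = 7/2 + 8/3 = 37/6 ≈ 6.1667)
(k + 4)*g = (4 + 4)*(37/6) = 8*(37/6) = 148/3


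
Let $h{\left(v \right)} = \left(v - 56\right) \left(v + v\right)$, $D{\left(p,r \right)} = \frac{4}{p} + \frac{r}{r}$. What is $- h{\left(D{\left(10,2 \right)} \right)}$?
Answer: $\frac{3822}{25} \approx 152.88$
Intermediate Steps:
$D{\left(p,r \right)} = 1 + \frac{4}{p}$ ($D{\left(p,r \right)} = \frac{4}{p} + 1 = 1 + \frac{4}{p}$)
$h{\left(v \right)} = 2 v \left(-56 + v\right)$ ($h{\left(v \right)} = \left(-56 + v\right) 2 v = 2 v \left(-56 + v\right)$)
$- h{\left(D{\left(10,2 \right)} \right)} = - 2 \frac{4 + 10}{10} \left(-56 + \frac{4 + 10}{10}\right) = - 2 \cdot \frac{1}{10} \cdot 14 \left(-56 + \frac{1}{10} \cdot 14\right) = - \frac{2 \cdot 7 \left(-56 + \frac{7}{5}\right)}{5} = - \frac{2 \cdot 7 \left(-273\right)}{5 \cdot 5} = \left(-1\right) \left(- \frac{3822}{25}\right) = \frac{3822}{25}$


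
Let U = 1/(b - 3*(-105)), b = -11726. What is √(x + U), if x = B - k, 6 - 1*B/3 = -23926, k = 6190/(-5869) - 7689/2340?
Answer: √48981417319123498100756085/26118752010 ≈ 267.96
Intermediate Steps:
k = -19870447/4577820 (k = 6190*(-1/5869) - 7689*1/2340 = -6190/5869 - 2563/780 = -19870447/4577820 ≈ -4.3406)
B = 71796 (B = 18 - 3*(-23926) = 18 + 71778 = 71796)
U = -1/11411 (U = 1/(-11726 - 3*(-105)) = 1/(-11726 + 315) = 1/(-11411) = -1/11411 ≈ -8.7635e-5)
x = 328689035167/4577820 (x = 71796 - 1*(-19870447/4577820) = 71796 + 19870447/4577820 = 328689035167/4577820 ≈ 71800.)
√(x + U) = √(328689035167/4577820 - 1/11411) = √(3750670575712817/52237504020) = √48981417319123498100756085/26118752010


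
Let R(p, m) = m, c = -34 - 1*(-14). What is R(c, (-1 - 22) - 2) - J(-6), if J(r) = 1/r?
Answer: -149/6 ≈ -24.833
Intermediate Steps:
c = -20 (c = -34 + 14 = -20)
R(c, (-1 - 22) - 2) - J(-6) = ((-1 - 22) - 2) - 1/(-6) = (-23 - 2) - 1*(-⅙) = -25 + ⅙ = -149/6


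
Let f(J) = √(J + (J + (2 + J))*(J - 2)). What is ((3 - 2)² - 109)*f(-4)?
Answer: -432*√2 ≈ -610.94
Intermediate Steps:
f(J) = √(J + (-2 + J)*(2 + 2*J)) (f(J) = √(J + (2 + 2*J)*(-2 + J)) = √(J + (-2 + J)*(2 + 2*J)))
((3 - 2)² - 109)*f(-4) = ((3 - 2)² - 109)*√(-4 - 1*(-4) + 2*(-4)²) = (1² - 109)*√(-4 + 4 + 2*16) = (1 - 109)*√(-4 + 4 + 32) = -432*√2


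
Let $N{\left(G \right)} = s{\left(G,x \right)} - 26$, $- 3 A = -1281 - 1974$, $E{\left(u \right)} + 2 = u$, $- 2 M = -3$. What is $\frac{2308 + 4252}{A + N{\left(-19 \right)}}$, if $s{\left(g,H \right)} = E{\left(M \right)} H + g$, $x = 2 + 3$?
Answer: $\frac{2624}{415} \approx 6.3229$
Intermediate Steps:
$x = 5$
$M = \frac{3}{2}$ ($M = \left(- \frac{1}{2}\right) \left(-3\right) = \frac{3}{2} \approx 1.5$)
$E{\left(u \right)} = -2 + u$
$s{\left(g,H \right)} = g - \frac{H}{2}$ ($s{\left(g,H \right)} = \left(-2 + \frac{3}{2}\right) H + g = - \frac{H}{2} + g = g - \frac{H}{2}$)
$A = 1085$ ($A = - \frac{-1281 - 1974}{3} = \left(- \frac{1}{3}\right) \left(-3255\right) = 1085$)
$N{\left(G \right)} = - \frac{57}{2} + G$ ($N{\left(G \right)} = \left(G - \frac{5}{2}\right) - 26 = \left(- \frac{5}{2} + G\right) - 26 = - \frac{57}{2} + G$)
$\frac{2308 + 4252}{A + N{\left(-19 \right)}} = \frac{2308 + 4252}{1085 - \frac{95}{2}} = \frac{6560}{1085 - \frac{95}{2}} = \frac{6560}{\frac{2075}{2}} = 6560 \cdot \frac{2}{2075} = \frac{2624}{415}$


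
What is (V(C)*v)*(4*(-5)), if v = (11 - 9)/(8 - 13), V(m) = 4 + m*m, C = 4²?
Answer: 2080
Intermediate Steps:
C = 16
V(m) = 4 + m²
v = -⅖ (v = 2/(-5) = 2*(-⅕) = -⅖ ≈ -0.40000)
(V(C)*v)*(4*(-5)) = ((4 + 16²)*(-⅖))*(4*(-5)) = ((4 + 256)*(-⅖))*(-20) = (260*(-⅖))*(-20) = -104*(-20) = 2080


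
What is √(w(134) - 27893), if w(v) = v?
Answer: I*√27759 ≈ 166.61*I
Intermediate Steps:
√(w(134) - 27893) = √(134 - 27893) = √(-27759) = I*√27759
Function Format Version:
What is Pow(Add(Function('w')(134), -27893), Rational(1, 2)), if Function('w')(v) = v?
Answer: Mul(I, Pow(27759, Rational(1, 2))) ≈ Mul(166.61, I)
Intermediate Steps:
Pow(Add(Function('w')(134), -27893), Rational(1, 2)) = Pow(Add(134, -27893), Rational(1, 2)) = Pow(-27759, Rational(1, 2)) = Mul(I, Pow(27759, Rational(1, 2)))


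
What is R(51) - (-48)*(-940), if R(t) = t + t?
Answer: -45018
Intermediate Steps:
R(t) = 2*t
R(51) - (-48)*(-940) = 2*51 - (-48)*(-940) = 102 - 1*45120 = 102 - 45120 = -45018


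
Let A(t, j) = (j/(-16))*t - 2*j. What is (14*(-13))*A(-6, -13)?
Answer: -15379/4 ≈ -3844.8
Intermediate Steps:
A(t, j) = -2*j - j*t/16 (A(t, j) = (j*(-1/16))*t - 2*j = (-j/16)*t - 2*j = -j*t/16 - 2*j = -2*j - j*t/16)
(14*(-13))*A(-6, -13) = (14*(-13))*(-1/16*(-13)*(32 - 6)) = -(-91)*(-13)*26/8 = -182*169/8 = -15379/4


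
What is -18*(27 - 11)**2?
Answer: -4608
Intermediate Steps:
-18*(27 - 11)**2 = -18*16**2 = -18*256 = -4608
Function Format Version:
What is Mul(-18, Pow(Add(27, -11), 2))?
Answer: -4608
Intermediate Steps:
Mul(-18, Pow(Add(27, -11), 2)) = Mul(-18, Pow(16, 2)) = Mul(-18, 256) = -4608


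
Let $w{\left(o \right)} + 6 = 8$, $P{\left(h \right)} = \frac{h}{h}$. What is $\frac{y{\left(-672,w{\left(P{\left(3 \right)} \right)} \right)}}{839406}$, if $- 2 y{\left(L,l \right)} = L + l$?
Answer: $\frac{335}{839406} \approx 0.00039909$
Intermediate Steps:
$P{\left(h \right)} = 1$
$w{\left(o \right)} = 2$ ($w{\left(o \right)} = -6 + 8 = 2$)
$y{\left(L,l \right)} = - \frac{L}{2} - \frac{l}{2}$ ($y{\left(L,l \right)} = - \frac{L + l}{2} = - \frac{L}{2} - \frac{l}{2}$)
$\frac{y{\left(-672,w{\left(P{\left(3 \right)} \right)} \right)}}{839406} = \frac{\left(- \frac{1}{2}\right) \left(-672\right) - 1}{839406} = \left(336 - 1\right) \frac{1}{839406} = 335 \cdot \frac{1}{839406} = \frac{335}{839406}$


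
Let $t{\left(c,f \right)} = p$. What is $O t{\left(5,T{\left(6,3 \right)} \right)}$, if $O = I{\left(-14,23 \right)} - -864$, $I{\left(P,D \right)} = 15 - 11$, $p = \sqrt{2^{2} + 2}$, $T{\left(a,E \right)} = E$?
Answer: $868 \sqrt{6} \approx 2126.2$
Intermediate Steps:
$p = \sqrt{6}$ ($p = \sqrt{4 + 2} = \sqrt{6} \approx 2.4495$)
$I{\left(P,D \right)} = 4$
$t{\left(c,f \right)} = \sqrt{6}$
$O = 868$ ($O = 4 - -864 = 4 + 864 = 868$)
$O t{\left(5,T{\left(6,3 \right)} \right)} = 868 \sqrt{6}$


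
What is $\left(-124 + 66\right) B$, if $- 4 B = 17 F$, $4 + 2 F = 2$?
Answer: $- \frac{493}{2} \approx -246.5$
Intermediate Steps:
$F = -1$ ($F = -2 + \frac{1}{2} \cdot 2 = -2 + 1 = -1$)
$B = \frac{17}{4}$ ($B = - \frac{17 \left(-1\right)}{4} = \left(- \frac{1}{4}\right) \left(-17\right) = \frac{17}{4} \approx 4.25$)
$\left(-124 + 66\right) B = \left(-124 + 66\right) \frac{17}{4} = \left(-58\right) \frac{17}{4} = - \frac{493}{2}$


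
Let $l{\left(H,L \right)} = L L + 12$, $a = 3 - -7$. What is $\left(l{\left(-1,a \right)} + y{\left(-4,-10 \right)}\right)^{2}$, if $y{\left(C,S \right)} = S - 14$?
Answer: $7744$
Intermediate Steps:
$y{\left(C,S \right)} = -14 + S$
$a = 10$ ($a = 3 + 7 = 10$)
$l{\left(H,L \right)} = 12 + L^{2}$ ($l{\left(H,L \right)} = L^{2} + 12 = 12 + L^{2}$)
$\left(l{\left(-1,a \right)} + y{\left(-4,-10 \right)}\right)^{2} = \left(\left(12 + 10^{2}\right) - 24\right)^{2} = \left(\left(12 + 100\right) - 24\right)^{2} = \left(112 - 24\right)^{2} = 88^{2} = 7744$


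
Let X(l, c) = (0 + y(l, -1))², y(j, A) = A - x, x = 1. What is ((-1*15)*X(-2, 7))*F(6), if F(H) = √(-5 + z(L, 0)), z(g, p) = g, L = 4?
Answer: -60*I ≈ -60.0*I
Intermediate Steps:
y(j, A) = -1 + A (y(j, A) = A - 1*1 = A - 1 = -1 + A)
X(l, c) = 4 (X(l, c) = (0 + (-1 - 1))² = (0 - 2)² = (-2)² = 4)
F(H) = I (F(H) = √(-5 + 4) = √(-1) = I)
((-1*15)*X(-2, 7))*F(6) = (-1*15*4)*I = (-15*4)*I = -60*I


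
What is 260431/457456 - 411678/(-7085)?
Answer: 190169724803/3241075760 ≈ 58.675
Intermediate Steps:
260431/457456 - 411678/(-7085) = 260431*(1/457456) - 411678*(-1/7085) = 260431/457456 + 411678/7085 = 190169724803/3241075760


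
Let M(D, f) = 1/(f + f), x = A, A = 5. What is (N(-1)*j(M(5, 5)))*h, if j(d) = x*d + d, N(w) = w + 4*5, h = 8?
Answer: 456/5 ≈ 91.200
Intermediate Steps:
x = 5
M(D, f) = 1/(2*f)
N(w) = 20 + w (N(w) = w + 20 = 20 + w)
j(d) = 6*d (j(d) = 5*d + d = 6*d)
(N(-1)*j(M(5, 5)))*h = ((20 - 1)*(6*((½)/5)))*8 = (19*(6*((½)*(⅕))))*8 = (19*(6*(⅒)))*8 = (19*(⅗))*8 = (57/5)*8 = 456/5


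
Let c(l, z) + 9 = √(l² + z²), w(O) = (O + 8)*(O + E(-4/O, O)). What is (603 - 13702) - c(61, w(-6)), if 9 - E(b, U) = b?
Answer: -13090 - √33685/3 ≈ -13151.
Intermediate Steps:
E(b, U) = 9 - b
w(O) = (8 + O)*(9 + O + 4/O) (w(O) = (O + 8)*(O + (9 - (-4)/O)) = (8 + O)*(O + (9 + 4/O)) = (8 + O)*(9 + O + 4/O))
c(l, z) = -9 + √(l² + z²)
(603 - 13702) - c(61, w(-6)) = (603 - 13702) - (-9 + √(61² + (76 + (-6)² + 17*(-6) + 32/(-6))²)) = -13099 - (-9 + √(3721 + (76 + 36 - 102 + 32*(-⅙))²)) = -13099 - (-9 + √(3721 + (76 + 36 - 102 - 16/3)²)) = -13099 - (-9 + √(3721 + (14/3)²)) = -13099 - (-9 + √(3721 + 196/9)) = -13099 - (-9 + √(33685/9)) = -13099 - (-9 + √33685/3) = -13099 + (9 - √33685/3) = -13090 - √33685/3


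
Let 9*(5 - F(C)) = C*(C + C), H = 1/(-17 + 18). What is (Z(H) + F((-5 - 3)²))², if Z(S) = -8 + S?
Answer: 67404100/81 ≈ 8.3215e+5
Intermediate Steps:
H = 1 (H = 1/1 = 1)
F(C) = 5 - 2*C²/9 (F(C) = 5 - C*(C + C)/9 = 5 - C*2*C/9 = 5 - 2*C²/9)
(Z(H) + F((-5 - 3)²))² = ((-8 + 1) + (5 - 2*(-5 - 3)⁴/9))² = (-7 + (5 - 2*((-8)²)²/9))² = (-7 + (5 - 2/9*64²))² = (-7 + (5 - 2/9*4096))² = (-7 + (5 - 8192/9))² = (-7 - 8147/9)² = (-8210/9)² = 67404100/81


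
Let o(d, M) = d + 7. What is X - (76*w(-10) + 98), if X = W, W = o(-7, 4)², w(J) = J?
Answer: 662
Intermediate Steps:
o(d, M) = 7 + d
W = 0 (W = (7 - 7)² = 0² = 0)
X = 0
X - (76*w(-10) + 98) = 0 - (76*(-10) + 98) = 0 - (-760 + 98) = 0 - 1*(-662) = 0 + 662 = 662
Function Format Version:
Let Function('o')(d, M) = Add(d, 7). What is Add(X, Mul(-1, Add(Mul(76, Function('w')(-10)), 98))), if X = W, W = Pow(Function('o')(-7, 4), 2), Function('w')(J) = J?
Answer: 662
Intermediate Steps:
Function('o')(d, M) = Add(7, d)
W = 0 (W = Pow(Add(7, -7), 2) = Pow(0, 2) = 0)
X = 0
Add(X, Mul(-1, Add(Mul(76, Function('w')(-10)), 98))) = Add(0, Mul(-1, Add(Mul(76, -10), 98))) = Add(0, Mul(-1, Add(-760, 98))) = Add(0, Mul(-1, -662)) = Add(0, 662) = 662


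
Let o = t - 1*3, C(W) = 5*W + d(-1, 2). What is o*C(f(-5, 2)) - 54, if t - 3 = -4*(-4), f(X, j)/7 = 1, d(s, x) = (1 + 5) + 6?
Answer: 698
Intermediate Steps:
d(s, x) = 12 (d(s, x) = 6 + 6 = 12)
f(X, j) = 7 (f(X, j) = 7*1 = 7)
C(W) = 12 + 5*W (C(W) = 5*W + 12 = 12 + 5*W)
t = 19 (t = 3 - 4*(-4) = 3 + 16 = 19)
o = 16 (o = 19 - 1*3 = 19 - 3 = 16)
o*C(f(-5, 2)) - 54 = 16*(12 + 5*7) - 54 = 16*(12 + 35) - 54 = 16*47 - 54 = 752 - 54 = 698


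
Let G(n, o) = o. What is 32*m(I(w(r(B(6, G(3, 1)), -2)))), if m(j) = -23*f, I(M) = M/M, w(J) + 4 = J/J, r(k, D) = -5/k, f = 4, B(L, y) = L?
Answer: -2944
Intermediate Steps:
w(J) = -3 (w(J) = -4 + J/J = -4 + 1 = -3)
I(M) = 1
m(j) = -92 (m(j) = -23*4 = -92)
32*m(I(w(r(B(6, G(3, 1)), -2)))) = 32*(-92) = -2944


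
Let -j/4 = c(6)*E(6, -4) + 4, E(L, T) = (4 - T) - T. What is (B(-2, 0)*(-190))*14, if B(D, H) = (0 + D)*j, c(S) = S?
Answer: -1617280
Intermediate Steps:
E(L, T) = 4 - 2*T
j = -304 (j = -4*(6*(4 - 2*(-4)) + 4) = -4*(6*(4 + 8) + 4) = -4*(6*12 + 4) = -4*(72 + 4) = -4*76 = -304)
B(D, H) = -304*D (B(D, H) = (0 + D)*(-304) = D*(-304) = -304*D)
(B(-2, 0)*(-190))*14 = (-304*(-2)*(-190))*14 = (608*(-190))*14 = -115520*14 = -1617280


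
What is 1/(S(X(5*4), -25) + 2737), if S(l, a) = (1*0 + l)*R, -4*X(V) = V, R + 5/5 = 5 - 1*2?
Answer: 1/2727 ≈ 0.00036670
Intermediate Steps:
R = 2 (R = -1 + (5 - 1*2) = -1 + (5 - 2) = -1 + 3 = 2)
X(V) = -V/4
S(l, a) = 2*l (S(l, a) = (1*0 + l)*2 = (0 + l)*2 = l*2 = 2*l)
1/(S(X(5*4), -25) + 2737) = 1/(2*(-5*4/4) + 2737) = 1/(2*(-1/4*20) + 2737) = 1/(2*(-5) + 2737) = 1/(-10 + 2737) = 1/2727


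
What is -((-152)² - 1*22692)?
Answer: -412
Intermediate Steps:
-((-152)² - 1*22692) = -(23104 - 22692) = -1*412 = -412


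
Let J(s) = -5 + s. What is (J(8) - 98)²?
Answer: 9025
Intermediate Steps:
(J(8) - 98)² = ((-5 + 8) - 98)² = (3 - 98)² = (-95)² = 9025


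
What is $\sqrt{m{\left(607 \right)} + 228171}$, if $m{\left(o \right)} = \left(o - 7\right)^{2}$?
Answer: $\sqrt{588171} \approx 766.92$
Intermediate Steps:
$m{\left(o \right)} = \left(-7 + o\right)^{2}$
$\sqrt{m{\left(607 \right)} + 228171} = \sqrt{\left(-7 + 607\right)^{2} + 228171} = \sqrt{600^{2} + 228171} = \sqrt{360000 + 228171} = \sqrt{588171}$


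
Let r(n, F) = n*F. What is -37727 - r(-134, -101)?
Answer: -51261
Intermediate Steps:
r(n, F) = F*n
-37727 - r(-134, -101) = -37727 - (-101)*(-134) = -37727 - 1*13534 = -37727 - 13534 = -51261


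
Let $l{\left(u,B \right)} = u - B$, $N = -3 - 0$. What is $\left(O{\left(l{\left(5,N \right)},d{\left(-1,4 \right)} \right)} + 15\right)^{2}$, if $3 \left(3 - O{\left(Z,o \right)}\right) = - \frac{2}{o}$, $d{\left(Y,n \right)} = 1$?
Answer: $\frac{3136}{9} \approx 348.44$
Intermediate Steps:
$N = -3$ ($N = -3 + 0 = -3$)
$O{\left(Z,o \right)} = 3 + \frac{2}{3 o}$ ($O{\left(Z,o \right)} = 3 - \frac{\left(-2\right) \frac{1}{o}}{3} = 3 + \frac{2}{3 o}$)
$\left(O{\left(l{\left(5,N \right)},d{\left(-1,4 \right)} \right)} + 15\right)^{2} = \left(\left(3 + \frac{2}{3 \cdot 1}\right) + 15\right)^{2} = \left(\left(3 + \frac{2}{3} \cdot 1\right) + 15\right)^{2} = \left(\left(3 + \frac{2}{3}\right) + 15\right)^{2} = \left(\frac{11}{3} + 15\right)^{2} = \left(\frac{56}{3}\right)^{2} = \frac{3136}{9}$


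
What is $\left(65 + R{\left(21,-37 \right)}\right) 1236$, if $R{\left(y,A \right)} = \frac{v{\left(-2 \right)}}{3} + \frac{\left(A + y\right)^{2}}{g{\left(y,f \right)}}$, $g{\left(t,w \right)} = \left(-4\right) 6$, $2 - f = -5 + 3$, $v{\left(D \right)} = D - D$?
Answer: $67156$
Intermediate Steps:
$v{\left(D \right)} = 0$
$f = 4$ ($f = 2 - \left(-5 + 3\right) = 2 - -2 = 2 + 2 = 4$)
$g{\left(t,w \right)} = -24$
$R{\left(y,A \right)} = - \frac{\left(A + y\right)^{2}}{24}$ ($R{\left(y,A \right)} = \frac{0}{3} + \frac{\left(A + y\right)^{2}}{-24} = 0 \cdot \frac{1}{3} + \left(A + y\right)^{2} \left(- \frac{1}{24}\right) = 0 - \frac{\left(A + y\right)^{2}}{24} = - \frac{\left(A + y\right)^{2}}{24}$)
$\left(65 + R{\left(21,-37 \right)}\right) 1236 = \left(65 - \frac{\left(-37 + 21\right)^{2}}{24}\right) 1236 = \left(65 - \frac{\left(-16\right)^{2}}{24}\right) 1236 = \left(65 - \frac{32}{3}\right) 1236 = \frac{163}{3} \cdot 1236 = 67156$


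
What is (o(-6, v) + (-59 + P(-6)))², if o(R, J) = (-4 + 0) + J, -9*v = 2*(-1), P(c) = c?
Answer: 383161/81 ≈ 4730.4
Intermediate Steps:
v = 2/9 (v = -2*(-1)/9 = -⅑*(-2) = 2/9 ≈ 0.22222)
o(R, J) = -4 + J
(o(-6, v) + (-59 + P(-6)))² = ((-4 + 2/9) + (-59 - 6))² = (-34/9 - 65)² = (-619/9)² = 383161/81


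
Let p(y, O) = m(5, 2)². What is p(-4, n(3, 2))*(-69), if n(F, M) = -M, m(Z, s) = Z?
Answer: -1725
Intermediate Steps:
p(y, O) = 25 (p(y, O) = 5² = 25)
p(-4, n(3, 2))*(-69) = 25*(-69) = -1725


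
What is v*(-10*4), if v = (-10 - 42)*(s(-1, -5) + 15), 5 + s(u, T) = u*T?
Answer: 31200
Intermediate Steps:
s(u, T) = -5 + T*u (s(u, T) = -5 + u*T = -5 + T*u)
v = -780 (v = (-10 - 42)*((-5 - 5*(-1)) + 15) = -52*((-5 + 5) + 15) = -52*(0 + 15) = -52*15 = -780)
v*(-10*4) = -(-7800)*4 = -780*(-40) = 31200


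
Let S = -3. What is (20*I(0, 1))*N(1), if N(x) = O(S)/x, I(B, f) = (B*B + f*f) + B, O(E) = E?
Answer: -60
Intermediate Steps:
I(B, f) = B + B**2 + f**2 (I(B, f) = (B**2 + f**2) + B = B + B**2 + f**2)
N(x) = -3/x
(20*I(0, 1))*N(1) = (20*(0 + 0**2 + 1**2))*(-3/1) = (20*(0 + 0 + 1))*(-3*1) = (20*1)*(-3) = 20*(-3) = -60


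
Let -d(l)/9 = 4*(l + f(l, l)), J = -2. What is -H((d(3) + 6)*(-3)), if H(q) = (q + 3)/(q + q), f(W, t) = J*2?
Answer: -41/84 ≈ -0.48810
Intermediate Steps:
f(W, t) = -4 (f(W, t) = -2*2 = -4)
d(l) = 144 - 36*l (d(l) = -36*(l - 4) = -36*(-4 + l) = -9*(-16 + 4*l) = 144 - 36*l)
H(q) = (3 + q)/(2*q) (H(q) = (3 + q)/((2*q)) = (3 + q)*(1/(2*q)) = (3 + q)/(2*q))
-H((d(3) + 6)*(-3)) = -(3 + ((144 - 36*3) + 6)*(-3))/(2*(((144 - 36*3) + 6)*(-3))) = -(3 + ((144 - 108) + 6)*(-3))/(2*(((144 - 108) + 6)*(-3))) = -(3 + (36 + 6)*(-3))/(2*((36 + 6)*(-3))) = -(3 + 42*(-3))/(2*(42*(-3))) = -(3 - 126)/(2*(-126)) = -(-1)*(-123)/(2*126) = -1*41/84 = -41/84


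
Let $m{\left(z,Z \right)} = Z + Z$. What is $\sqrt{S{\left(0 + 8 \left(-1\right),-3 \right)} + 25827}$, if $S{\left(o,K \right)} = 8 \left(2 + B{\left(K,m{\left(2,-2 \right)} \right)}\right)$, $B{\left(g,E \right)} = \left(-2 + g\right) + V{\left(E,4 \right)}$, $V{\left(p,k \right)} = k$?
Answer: $\sqrt{25835} \approx 160.73$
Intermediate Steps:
$m{\left(z,Z \right)} = 2 Z$
$B{\left(g,E \right)} = 2 + g$ ($B{\left(g,E \right)} = \left(-2 + g\right) + 4 = 2 + g$)
$S{\left(o,K \right)} = 32 + 8 K$ ($S{\left(o,K \right)} = 8 \left(2 + \left(2 + K\right)\right) = 8 \left(4 + K\right) = 32 + 8 K$)
$\sqrt{S{\left(0 + 8 \left(-1\right),-3 \right)} + 25827} = \sqrt{\left(32 + 8 \left(-3\right)\right) + 25827} = \sqrt{\left(32 - 24\right) + 25827} = \sqrt{8 + 25827} = \sqrt{25835}$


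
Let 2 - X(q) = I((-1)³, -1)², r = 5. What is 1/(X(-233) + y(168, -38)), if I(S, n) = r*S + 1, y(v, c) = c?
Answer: -1/52 ≈ -0.019231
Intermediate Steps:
I(S, n) = 1 + 5*S (I(S, n) = 5*S + 1 = 1 + 5*S)
X(q) = -14 (X(q) = 2 - (1 + 5*(-1)³)² = 2 - (1 + 5*(-1))² = 2 - (1 - 5)² = 2 - 1*(-4)² = 2 - 1*16 = 2 - 16 = -14)
1/(X(-233) + y(168, -38)) = 1/(-14 - 38) = 1/(-52) = -1/52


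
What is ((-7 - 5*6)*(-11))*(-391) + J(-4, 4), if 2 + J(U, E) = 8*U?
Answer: -159171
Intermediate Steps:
J(U, E) = -2 + 8*U
((-7 - 5*6)*(-11))*(-391) + J(-4, 4) = ((-7 - 5*6)*(-11))*(-391) + (-2 + 8*(-4)) = ((-7 - 30)*(-11))*(-391) + (-2 - 32) = -37*(-11)*(-391) - 34 = 407*(-391) - 34 = -159137 - 34 = -159171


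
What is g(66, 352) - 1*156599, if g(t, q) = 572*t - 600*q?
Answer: -330047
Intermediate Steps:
g(t, q) = -600*q + 572*t
g(66, 352) - 1*156599 = (-600*352 + 572*66) - 1*156599 = (-211200 + 37752) - 156599 = -173448 - 156599 = -330047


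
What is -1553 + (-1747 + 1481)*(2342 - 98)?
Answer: -598457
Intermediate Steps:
-1553 + (-1747 + 1481)*(2342 - 98) = -1553 - 266*2244 = -1553 - 596904 = -598457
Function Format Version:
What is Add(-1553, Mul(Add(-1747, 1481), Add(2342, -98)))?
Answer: -598457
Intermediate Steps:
Add(-1553, Mul(Add(-1747, 1481), Add(2342, -98))) = Add(-1553, Mul(-266, 2244)) = Add(-1553, -596904) = -598457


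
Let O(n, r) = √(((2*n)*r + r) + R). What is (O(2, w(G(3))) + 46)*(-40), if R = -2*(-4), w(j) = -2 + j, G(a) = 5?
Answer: -1840 - 40*√23 ≈ -2031.8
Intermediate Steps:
R = 8
O(n, r) = √(8 + r + 2*n*r) (O(n, r) = √(((2*n)*r + r) + 8) = √((2*n*r + r) + 8) = √((r + 2*n*r) + 8) = √(8 + r + 2*n*r))
(O(2, w(G(3))) + 46)*(-40) = (√(8 + (-2 + 5) + 2*2*(-2 + 5)) + 46)*(-40) = (√(8 + 3 + 2*2*3) + 46)*(-40) = (√(8 + 3 + 12) + 46)*(-40) = (√23 + 46)*(-40) = (46 + √23)*(-40) = -1840 - 40*√23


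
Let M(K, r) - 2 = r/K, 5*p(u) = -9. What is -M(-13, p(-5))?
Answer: -139/65 ≈ -2.1385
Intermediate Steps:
p(u) = -9/5 (p(u) = (1/5)*(-9) = -9/5)
M(K, r) = 2 + r/K
-M(-13, p(-5)) = -(2 - 9/5/(-13)) = -(2 - 9/5*(-1/13)) = -(2 + 9/65) = -1*139/65 = -139/65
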